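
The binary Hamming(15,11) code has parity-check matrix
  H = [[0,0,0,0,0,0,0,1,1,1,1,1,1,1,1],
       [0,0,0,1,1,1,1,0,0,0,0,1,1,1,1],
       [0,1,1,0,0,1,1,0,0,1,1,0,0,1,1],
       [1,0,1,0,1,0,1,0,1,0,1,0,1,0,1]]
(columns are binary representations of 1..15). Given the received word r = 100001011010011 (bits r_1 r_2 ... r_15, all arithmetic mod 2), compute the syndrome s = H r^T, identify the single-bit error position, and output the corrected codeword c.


s = (1, 1, 0, 0)^T, error position = 12, corrected codeword c = 100001011011011

Compute s = H r^T mod 2 one row at a time:
  s_1 = 1 + 1 + 0 + 1 + 0 + 0 + 1 + 1 = 5 ≡ 1 (mod 2).
  s_2 = 0 + 0 + 1 + 0 + 0 + 0 + 1 + 1 = 3 ≡ 1 (mod 2).
  s_3 = 0 + 0 + 1 + 0 + 0 + 1 + 1 + 1 = 4 ≡ 0 (mod 2).
  s_4 = 1 + 0 + 0 + 0 + 1 + 1 + 0 + 1 = 4 ≡ 0 (mod 2).
s = (1, 1, 0, 0)^T — this equals column 12 of H (binary 1100), so error is at position 12.
Correct: flip bit 12 of r = 100001011010011 to get c = 100001011011011.


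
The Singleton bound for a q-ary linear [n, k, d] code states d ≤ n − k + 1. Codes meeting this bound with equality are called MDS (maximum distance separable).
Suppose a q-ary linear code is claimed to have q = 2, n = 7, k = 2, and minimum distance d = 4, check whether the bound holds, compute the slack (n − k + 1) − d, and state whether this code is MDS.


Singleton RHS = n − k + 1 = 6, slack = 2, bound satisfied, not MDS.

Singleton bound: d ≤ n − k + 1.
Here n = 7, k = 2, so n − k + 1 = 6.
Given d = 4, check d ≤ 6: YES.
Slack = (n − k + 1) − d = 2.
The code is NOT MDS (slack = 2 > 0).
Description: the claimed parameters are [7, 2, 4]_2; such a code would be non-MDS.


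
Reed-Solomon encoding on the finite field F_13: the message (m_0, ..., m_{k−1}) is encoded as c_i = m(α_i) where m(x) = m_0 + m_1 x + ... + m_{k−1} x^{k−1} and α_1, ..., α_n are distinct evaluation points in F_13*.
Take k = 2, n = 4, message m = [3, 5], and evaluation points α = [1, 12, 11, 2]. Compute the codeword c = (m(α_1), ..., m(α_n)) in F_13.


c = [8, 11, 6, 0]

Message polynomial: m(x) = 3 + 5·x (mod 13).
For each evaluation point α_i, compute m(α_i) mod 13:
  α_1 = 1: Horner steps 5 → 8, so m(1) = 8.
  α_2 = 12: Horner steps 5 → 11, so m(12) = 11.
  α_3 = 11: Horner steps 5 → 6, so m(11) = 6.
  α_4 = 2: Horner steps 5 → 0, so m(2) = 0.
Codeword c = [8, 11, 6, 0] ∈ F_13^4.


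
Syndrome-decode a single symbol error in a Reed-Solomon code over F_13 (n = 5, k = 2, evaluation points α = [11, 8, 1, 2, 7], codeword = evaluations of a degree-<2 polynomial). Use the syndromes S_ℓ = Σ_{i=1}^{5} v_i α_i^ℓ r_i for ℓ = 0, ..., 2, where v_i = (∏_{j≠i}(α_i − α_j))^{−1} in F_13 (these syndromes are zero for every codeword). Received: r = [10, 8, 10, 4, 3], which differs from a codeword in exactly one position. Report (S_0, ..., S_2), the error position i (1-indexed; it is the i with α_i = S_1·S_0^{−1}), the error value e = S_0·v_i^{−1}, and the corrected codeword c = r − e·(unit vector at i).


S = (6, 6, 6), error at position 3, error magnitude e = 11, c = [10, 8, 12, 4, 3].

Step 1: column multipliers v_i = (∏_{j≠i}(α_i − α_j))^{−1} mod 13.
  i = 1 (α = 11): (11−8)(11−1)(11−2)(11−7) = 3·10·9·4 = 1080 ≡ 1, so v_1 = 1^{−1} = 1 (mod 13).
  i = 2 (α = 8): (8−11)(8−1)(8−2)(8−7) = (−3)·7·6·1 = −126 ≡ 4, so v_2 = 4^{−1} = 10 (mod 13).
  i = 3 (α = 1): (1−11)(1−8)(1−2)(1−7) = (−10)·(−7)·(−1)·(−6) = 420 ≡ 4, so v_3 = 4^{−1} = 10 (mod 13).
  i = 4 (α = 2): (2−11)(2−8)(2−1)(2−7) = (−9)·(−6)·1·(−5) = −270 ≡ 3, so v_4 = 3^{−1} = 9 (mod 13).
  i = 5 (α = 7): (7−11)(7−8)(7−1)(7−2) = (−4)·(−1)·6·5 = 120 ≡ 3, so v_5 = 3^{−1} = 9 (mod 13).
  v = [1, 10, 10, 9, 9].
Step 2: syndromes of r = [10, 8, 10, 4, 3] (all sums mod 13).
  S_0 = Σ v_i r_i = 1·10 + 10·8 + 10·10 + 9·4 + 9·3 = 253 ≡ 6.
  S_1 = Σ v_i α_i r_i = 1·11·10 + 10·8·8 + 10·1·10 + 9·2·4 + 9·7·3 = 1111 ≡ 6.
  α_i^2 mod 13 = [4, 12, 1, 4, 10].
  S_2 = Σ v_i α_i^2 r_i = 1·4·10 + 10·12·8 + 10·1·10 + 9·4·4 + 9·10·3 = 1514 ≡ 6.
  S = (6, 6, 6) ≠ 0, so r is not a codeword (an error is present).
Step 3: locate the error. For a single error e at position i, S_ℓ = v_i·e·α_i^ℓ, so α_err = S_1/S_0.
  S_0^{−1} = 6^{−1} = 11 (mod 13), so α_err = 6·11 = 66 ≡ 1 = α_3. Error position i = 3.
  Consistency check: S_2/S_1 = 6·11 = 66 ≡ 1 = α_err ✓ (single-error assumption holds).
Step 4: error magnitude e = S_0/v_3 = S_0·∏_{j≠3}(α_3 − α_j) = 6·4 = 24 ≡ 11 (mod 13).
Step 5: correct position 3: c_3 = r_3 − e = 10 − 11 ≡ 12 (mod 13). Hence c = [10, 8, 12, 4, 3].
  Check: interpolating c through the α_i gives m(x) = 7 + 5·x (degree < 2) with m(α_i) = c_i for every i, so c is indeed a codeword.


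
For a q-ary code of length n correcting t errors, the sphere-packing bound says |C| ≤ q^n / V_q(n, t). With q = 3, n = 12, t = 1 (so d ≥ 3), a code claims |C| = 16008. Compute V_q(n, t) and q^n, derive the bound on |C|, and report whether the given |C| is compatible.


V_q(n, t) = 25, q^n = 531441, Hamming bound = 21257, |C| = 16008 ≤ bound (satisfied).

Step 1: Compute V_q(n, t) = Σ_{j=0}^1 C(n, j) (q−1)^j.
  j = 0: C(12,0)·(2)^0 = 1·1 = 1.
  j = 1: C(12,1)·(2)^1 = 12·2 = 24.
  V_q(n, t) = 1 + 24 = 25.
Step 2: q^n = 3^12 = 531441.
Step 3: Hamming bound ⌊q^n / V_q(n,t)⌋ = ⌊531441/25⌋ = 21257.
Step 4: Compare |C| = 16008 to 21257: satisfied.
The claimed |C| lies below the Hamming bound.


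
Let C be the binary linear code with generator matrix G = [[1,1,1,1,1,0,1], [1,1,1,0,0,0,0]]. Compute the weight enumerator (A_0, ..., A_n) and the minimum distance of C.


Weight distribution: A_0 = 1, A_3 = 2, A_6 = 1. Minimum distance d = 3.

Enumerate all 2^2 = 4 messages m ∈ F_2^2.
For each, compute codeword c = mG in F_2^7, then tally its weight.
  m = 00 → c = 0000000, weight = 0.
  m = 10 → c = 1111101, weight = 6.
  m = 01 → c = 1110000, weight = 3.
  m = 11 → c = 0001101, weight = 3.
Tally weights:
  weight 0: 1 codewords.
  weight 3: 2 codewords.
  weight 6: 1 codewords.
Minimum distance d = smallest w > 0 with A_w > 0 = 3.
Sanity: Σ A_w = 4 = 2^2 = 4 ✓.


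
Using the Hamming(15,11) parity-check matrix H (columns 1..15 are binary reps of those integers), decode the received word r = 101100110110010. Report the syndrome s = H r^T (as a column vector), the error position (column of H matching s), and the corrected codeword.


s = (0, 1, 1, 0)^T, error position = 6, corrected codeword c = 101101110110010

Compute s = H r^T mod 2 one row at a time:
  s_1 = 1 + 0 + 1 + 1 + 0 + 0 + 1 + 0 = 4 ≡ 0 (mod 2).
  s_2 = 1 + 0 + 0 + 1 + 0 + 0 + 1 + 0 = 3 ≡ 1 (mod 2).
  s_3 = 0 + 1 + 0 + 1 + 1 + 1 + 1 + 0 = 5 ≡ 1 (mod 2).
  s_4 = 1 + 1 + 0 + 1 + 0 + 1 + 0 + 0 = 4 ≡ 0 (mod 2).
s = (0, 1, 1, 0)^T — this equals column 6 of H (binary 0110), so error is at position 6.
Correct: flip bit 6 of r = 101100110110010 to get c = 101101110110010.


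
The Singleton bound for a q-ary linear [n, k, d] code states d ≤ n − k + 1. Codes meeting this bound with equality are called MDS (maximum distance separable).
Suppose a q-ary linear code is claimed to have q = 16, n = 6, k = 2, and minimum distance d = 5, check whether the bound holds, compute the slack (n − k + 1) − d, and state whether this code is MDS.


Singleton RHS = n − k + 1 = 5, slack = 0, bound satisfied, MDS.

Singleton bound: d ≤ n − k + 1.
Here n = 6, k = 2, so n − k + 1 = 5.
Given d = 5, check d ≤ 5: YES.
Slack = (n − k + 1) − d = 0.
The code is MDS (slack = 0).
Description: the claimed parameters are [6, 2, 5]_16; such a code would be MDS (meets Singleton bound).


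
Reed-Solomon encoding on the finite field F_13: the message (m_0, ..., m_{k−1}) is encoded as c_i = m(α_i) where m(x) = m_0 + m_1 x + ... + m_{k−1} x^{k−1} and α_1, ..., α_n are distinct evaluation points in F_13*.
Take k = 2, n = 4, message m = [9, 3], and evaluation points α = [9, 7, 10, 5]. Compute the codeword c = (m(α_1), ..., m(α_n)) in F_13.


c = [10, 4, 0, 11]

Message polynomial: m(x) = 9 + 3·x (mod 13).
For each evaluation point α_i, compute m(α_i) mod 13:
  α_1 = 9: Horner steps 3 → 10, so m(9) = 10.
  α_2 = 7: Horner steps 3 → 4, so m(7) = 4.
  α_3 = 10: Horner steps 3 → 0, so m(10) = 0.
  α_4 = 5: Horner steps 3 → 11, so m(5) = 11.
Codeword c = [10, 4, 0, 11] ∈ F_13^4.


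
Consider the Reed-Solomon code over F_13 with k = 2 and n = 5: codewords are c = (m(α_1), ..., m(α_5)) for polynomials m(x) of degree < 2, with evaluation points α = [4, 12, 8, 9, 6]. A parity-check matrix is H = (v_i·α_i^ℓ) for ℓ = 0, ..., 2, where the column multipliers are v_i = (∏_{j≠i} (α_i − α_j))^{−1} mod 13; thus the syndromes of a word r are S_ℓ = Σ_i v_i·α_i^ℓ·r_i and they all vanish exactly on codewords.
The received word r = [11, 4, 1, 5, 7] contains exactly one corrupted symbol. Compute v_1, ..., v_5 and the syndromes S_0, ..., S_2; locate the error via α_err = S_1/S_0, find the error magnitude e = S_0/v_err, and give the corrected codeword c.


S = (11, 1, 6), error at position 5, error magnitude e = 1, c = [11, 4, 1, 5, 6].

Step 1: column multipliers v_i = (∏_{j≠i}(α_i − α_j))^{−1} mod 13.
  i = 1 (α = 4): (4−12)(4−8)(4−9)(4−6) = (−8)·(−4)·(−5)·(−2) = 320 ≡ 8, so v_1 = 8^{−1} = 5 (mod 13).
  i = 2 (α = 12): (12−4)(12−8)(12−9)(12−6) = 8·4·3·6 = 576 ≡ 4, so v_2 = 4^{−1} = 10 (mod 13).
  i = 3 (α = 8): (8−4)(8−12)(8−9)(8−6) = 4·(−4)·(−1)·2 = 32 ≡ 6, so v_3 = 6^{−1} = 11 (mod 13).
  i = 4 (α = 9): (9−4)(9−12)(9−8)(9−6) = 5·(−3)·1·3 = −45 ≡ 7, so v_4 = 7^{−1} = 2 (mod 13).
  i = 5 (α = 6): (6−4)(6−12)(6−8)(6−9) = 2·(−6)·(−2)·(−3) = −72 ≡ 6, so v_5 = 6^{−1} = 11 (mod 13).
  v = [5, 10, 11, 2, 11].
Step 2: syndromes of r = [11, 4, 1, 5, 7] (all sums mod 13).
  S_0 = Σ v_i r_i = 5·11 + 10·4 + 11·1 + 2·5 + 11·7 = 193 ≡ 11.
  S_1 = Σ v_i α_i r_i = 5·4·11 + 10·12·4 + 11·8·1 + 2·9·5 + 11·6·7 = 1340 ≡ 1.
  α_i^2 mod 13 = [3, 1, 12, 3, 10].
  S_2 = Σ v_i α_i^2 r_i = 5·3·11 + 10·1·4 + 11·12·1 + 2·3·5 + 11·10·7 = 1137 ≡ 6.
  S = (11, 1, 6) ≠ 0, so r is not a codeword (an error is present).
Step 3: locate the error. For a single error e at position i, S_ℓ = v_i·e·α_i^ℓ, so α_err = S_1/S_0.
  S_0^{−1} = 11^{−1} = 6 (mod 13), so α_err = 1·6 = 6 ≡ 6 = α_5. Error position i = 5.
  Consistency check: S_2/S_1 = 6·1 = 6 ≡ 6 = α_err ✓ (single-error assumption holds).
Step 4: error magnitude e = S_0/v_5 = S_0·∏_{j≠5}(α_5 − α_j) = 11·6 = 66 ≡ 1 (mod 13).
Step 5: correct position 5: c_5 = r_5 − e = 7 − 1 ≡ 6 (mod 13). Hence c = [11, 4, 1, 5, 6].
  Check: interpolating c through the α_i gives m(x) = 8 + 4·x (degree < 2) with m(α_i) = c_i for every i, so c is indeed a codeword.


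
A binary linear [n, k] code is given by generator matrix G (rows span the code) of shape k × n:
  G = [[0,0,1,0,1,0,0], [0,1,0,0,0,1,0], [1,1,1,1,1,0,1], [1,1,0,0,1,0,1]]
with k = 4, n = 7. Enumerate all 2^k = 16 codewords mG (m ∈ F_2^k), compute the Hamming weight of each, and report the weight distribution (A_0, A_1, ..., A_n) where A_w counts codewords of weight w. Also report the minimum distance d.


Weight distribution: A_0 = 1, A_2 = 4, A_4 = 9, A_6 = 2. Minimum distance d = 2.

Enumerate all 2^4 = 16 messages m ∈ F_2^4.
For each, compute codeword c = mG in F_2^7, then tally its weight.
  m = 0000 → c = 0000000, weight = 0.
  m = 1000 → c = 0010100, weight = 2.
  m = 0100 → c = 0100010, weight = 2.
  m = 1100 → c = 0110110, weight = 4.
  m = 0010 → c = 1111101, weight = 6.
  m = 1010 → c = 1101001, weight = 4.
  m = 0110 → c = 1011111, weight = 6.
  m = 1110 → c = 1001011, weight = 4.
  m = 0001 → c = 1100101, weight = 4.
  m = 1001 → c = 1110001, weight = 4.
  m = 0101 → c = 1000111, weight = 4.
  m = 1101 → c = 1010011, weight = 4.
  m = 0011 → c = 0011000, weight = 2.
  m = 1011 → c = 0001100, weight = 2.
  m = 0111 → c = 0111010, weight = 4.
  m = 1111 → c = 0101110, weight = 4.
Tally weights:
  weight 0: 1 codewords.
  weight 2: 4 codewords.
  weight 4: 9 codewords.
  weight 6: 2 codewords.
Minimum distance d = smallest w > 0 with A_w > 0 = 2.
Sanity: Σ A_w = 16 = 2^4 = 16 ✓.


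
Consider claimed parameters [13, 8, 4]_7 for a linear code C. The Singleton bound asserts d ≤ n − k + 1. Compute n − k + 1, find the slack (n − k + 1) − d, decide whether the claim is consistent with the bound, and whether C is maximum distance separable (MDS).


Singleton RHS = n − k + 1 = 6, slack = 2, bound satisfied, not MDS.

Singleton bound: d ≤ n − k + 1.
Here n = 13, k = 8, so n − k + 1 = 6.
Given d = 4, check d ≤ 6: YES.
Slack = (n − k + 1) − d = 2.
The code is NOT MDS (slack = 2 > 0).
Description: the claimed parameters are [13, 8, 4]_7; such a code would be non-MDS.


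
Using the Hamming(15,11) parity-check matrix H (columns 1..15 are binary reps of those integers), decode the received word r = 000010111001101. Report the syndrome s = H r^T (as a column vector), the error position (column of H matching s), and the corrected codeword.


s = (1, 1, 0, 1)^T, error position = 13, corrected codeword c = 000010111001001

Compute s = H r^T mod 2 one row at a time:
  s_1 = 1 + 1 + 0 + 0 + 1 + 1 + 0 + 1 = 5 ≡ 1 (mod 2).
  s_2 = 0 + 1 + 0 + 1 + 1 + 1 + 0 + 1 = 5 ≡ 1 (mod 2).
  s_3 = 0 + 0 + 0 + 1 + 0 + 0 + 0 + 1 = 2 ≡ 0 (mod 2).
  s_4 = 0 + 0 + 1 + 1 + 1 + 0 + 1 + 1 = 5 ≡ 1 (mod 2).
s = (1, 1, 0, 1)^T — this equals column 13 of H (binary 1101), so error is at position 13.
Correct: flip bit 13 of r = 000010111001101 to get c = 000010111001001.


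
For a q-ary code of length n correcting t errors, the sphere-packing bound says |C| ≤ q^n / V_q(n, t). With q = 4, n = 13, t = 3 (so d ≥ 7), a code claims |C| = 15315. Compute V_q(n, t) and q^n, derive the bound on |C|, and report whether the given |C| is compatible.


V_q(n, t) = 8464, q^n = 67108864, Hamming bound = 7928, |C| = 15315 > bound (violated).

Step 1: Compute V_q(n, t) = Σ_{j=0}^3 C(n, j) (q−1)^j.
  j = 0: C(13,0)·(3)^0 = 1·1 = 1.
  j = 1: C(13,1)·(3)^1 = 13·3 = 39.
  j = 2: C(13,2)·(3)^2 = 78·9 = 702.
  j = 3: C(13,3)·(3)^3 = 286·27 = 7722.
  V_q(n, t) = 1 + 39 + 702 + 7722 = 8464.
Step 2: q^n = 4^13 = 67108864.
Step 3: Hamming bound ⌊q^n / V_q(n,t)⌋ = ⌊67108864/8464⌋ = 7928.
Step 4: Compare |C| = 15315 to 7928: violated.
The claimed |C| lies above the Hamming bound, so no 4-ary code of length 13 with d ≥ 7 can have 15315 codewords.


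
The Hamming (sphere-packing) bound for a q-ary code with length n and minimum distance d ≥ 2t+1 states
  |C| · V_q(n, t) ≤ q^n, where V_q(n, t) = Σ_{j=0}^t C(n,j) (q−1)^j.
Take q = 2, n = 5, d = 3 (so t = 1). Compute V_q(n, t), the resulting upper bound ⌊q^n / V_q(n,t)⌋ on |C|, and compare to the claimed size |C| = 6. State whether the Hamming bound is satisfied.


V_q(n, t) = 6, q^n = 32, Hamming bound = 5, |C| = 6 > bound (violated).

Step 1: Compute V_q(n, t) = Σ_{j=0}^1 C(n, j) (q−1)^j.
  j = 0: C(5,0)·(1)^0 = 1·1 = 1.
  j = 1: C(5,1)·(1)^1 = 5·1 = 5.
  V_q(n, t) = 1 + 5 = 6.
Step 2: q^n = 2^5 = 32.
Step 3: Hamming bound ⌊q^n / V_q(n,t)⌋ = ⌊32/6⌋ = 5.
Step 4: Compare |C| = 6 to 5: violated.
The claimed |C| lies above the Hamming bound, so no 2-ary code of length 5 with d ≥ 3 can have 6 codewords.


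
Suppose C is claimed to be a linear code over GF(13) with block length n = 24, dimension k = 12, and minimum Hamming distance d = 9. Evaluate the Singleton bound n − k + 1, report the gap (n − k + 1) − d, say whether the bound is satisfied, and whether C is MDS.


Singleton RHS = n − k + 1 = 13, slack = 4, bound satisfied, not MDS.

Singleton bound: d ≤ n − k + 1.
Here n = 24, k = 12, so n − k + 1 = 13.
Given d = 9, check d ≤ 13: YES.
Slack = (n − k + 1) − d = 4.
The code is NOT MDS (slack = 4 > 0).
Description: the claimed parameters are [24, 12, 9]_13; such a code would be non-MDS.


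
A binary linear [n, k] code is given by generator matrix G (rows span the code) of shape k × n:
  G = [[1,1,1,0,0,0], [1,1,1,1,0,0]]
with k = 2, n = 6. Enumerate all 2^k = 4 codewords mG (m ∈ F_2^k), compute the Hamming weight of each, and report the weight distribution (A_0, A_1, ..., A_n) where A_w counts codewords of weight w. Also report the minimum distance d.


Weight distribution: A_0 = 1, A_1 = 1, A_3 = 1, A_4 = 1. Minimum distance d = 1.

Enumerate all 2^2 = 4 messages m ∈ F_2^2.
For each, compute codeword c = mG in F_2^6, then tally its weight.
  m = 00 → c = 000000, weight = 0.
  m = 10 → c = 111000, weight = 3.
  m = 01 → c = 111100, weight = 4.
  m = 11 → c = 000100, weight = 1.
Tally weights:
  weight 0: 1 codewords.
  weight 1: 1 codewords.
  weight 3: 1 codewords.
  weight 4: 1 codewords.
Minimum distance d = smallest w > 0 with A_w > 0 = 1.
Sanity: Σ A_w = 4 = 2^2 = 4 ✓.


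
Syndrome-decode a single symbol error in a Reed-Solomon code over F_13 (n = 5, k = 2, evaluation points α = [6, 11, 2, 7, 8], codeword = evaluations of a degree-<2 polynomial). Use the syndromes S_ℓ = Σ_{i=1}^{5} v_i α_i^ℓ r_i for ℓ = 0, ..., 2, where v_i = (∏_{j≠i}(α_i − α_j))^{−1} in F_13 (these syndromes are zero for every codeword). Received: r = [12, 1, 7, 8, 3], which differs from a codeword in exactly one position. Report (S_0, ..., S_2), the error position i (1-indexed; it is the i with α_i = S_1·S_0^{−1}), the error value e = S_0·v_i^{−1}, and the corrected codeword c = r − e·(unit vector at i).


S = (1, 6, 10), error at position 1, error magnitude e = 12, c = [0, 1, 7, 8, 3].

Step 1: column multipliers v_i = (∏_{j≠i}(α_i − α_j))^{−1} mod 13.
  i = 1 (α = 6): (6−11)(6−2)(6−7)(6−8) = (−5)·4·(−1)·(−2) = −40 ≡ 12, so v_1 = 12^{−1} = 12 (mod 13).
  i = 2 (α = 11): (11−6)(11−2)(11−7)(11−8) = 5·9·4·3 = 540 ≡ 7, so v_2 = 7^{−1} = 2 (mod 13).
  i = 3 (α = 2): (2−6)(2−11)(2−7)(2−8) = (−4)·(−9)·(−5)·(−6) = 1080 ≡ 1, so v_3 = 1^{−1} = 1 (mod 13).
  i = 4 (α = 7): (7−6)(7−11)(7−2)(7−8) = 1·(−4)·5·(−1) = 20 ≡ 7, so v_4 = 7^{−1} = 2 (mod 13).
  i = 5 (α = 8): (8−6)(8−11)(8−2)(8−7) = 2·(−3)·6·1 = −36 ≡ 3, so v_5 = 3^{−1} = 9 (mod 13).
  v = [12, 2, 1, 2, 9].
Step 2: syndromes of r = [12, 1, 7, 8, 3] (all sums mod 13).
  S_0 = Σ v_i r_i = 12·12 + 2·1 + 1·7 + 2·8 + 9·3 = 196 ≡ 1.
  S_1 = Σ v_i α_i r_i = 12·6·12 + 2·11·1 + 1·2·7 + 2·7·8 + 9·8·3 = 1228 ≡ 6.
  α_i^2 mod 13 = [10, 4, 4, 10, 12].
  S_2 = Σ v_i α_i^2 r_i = 12·10·12 + 2·4·1 + 1·4·7 + 2·10·8 + 9·12·3 = 1960 ≡ 10.
  S = (1, 6, 10) ≠ 0, so r is not a codeword (an error is present).
Step 3: locate the error. For a single error e at position i, S_ℓ = v_i·e·α_i^ℓ, so α_err = S_1/S_0.
  S_0^{−1} = 1^{−1} = 1 (mod 13), so α_err = 6·1 = 6 ≡ 6 = α_1. Error position i = 1.
  Consistency check: S_2/S_1 = 10·11 = 110 ≡ 6 = α_err ✓ (single-error assumption holds).
Step 4: error magnitude e = S_0/v_1 = S_0·∏_{j≠1}(α_1 − α_j) = 1·12 = 12 ≡ 12 (mod 13).
Step 5: correct position 1: c_1 = r_1 − e = 12 − 12 ≡ 0 (mod 13). Hence c = [0, 1, 7, 8, 3].
  Check: interpolating c through the α_i gives m(x) = 4 + 8·x (degree < 2) with m(α_i) = c_i for every i, so c is indeed a codeword.


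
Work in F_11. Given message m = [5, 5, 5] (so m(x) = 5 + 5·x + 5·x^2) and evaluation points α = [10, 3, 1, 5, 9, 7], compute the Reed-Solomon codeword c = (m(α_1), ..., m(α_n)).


c = [5, 10, 4, 1, 4, 10]

Message polynomial: m(x) = 5 + 5·x + 5·x^2 (mod 11).
For each evaluation point α_i, compute m(α_i) mod 11:
  α_1 = 10: Horner steps 5 → 0 → 5, so m(10) = 5.
  α_2 = 3: Horner steps 5 → 9 → 10, so m(3) = 10.
  α_3 = 1: Horner steps 5 → 10 → 4, so m(1) = 4.
  α_4 = 5: Horner steps 5 → 8 → 1, so m(5) = 1.
  α_5 = 9: Horner steps 5 → 6 → 4, so m(9) = 4.
  α_6 = 7: Horner steps 5 → 7 → 10, so m(7) = 10.
Codeword c = [5, 10, 4, 1, 4, 10] ∈ F_11^6.


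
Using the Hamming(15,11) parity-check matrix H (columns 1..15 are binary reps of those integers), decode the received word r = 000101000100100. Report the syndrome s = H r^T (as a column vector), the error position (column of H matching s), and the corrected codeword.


s = (0, 1, 0, 1)^T, error position = 5, corrected codeword c = 000111000100100

Compute s = H r^T mod 2 one row at a time:
  s_1 = 0 + 0 + 1 + 0 + 0 + 1 + 0 + 0 = 2 ≡ 0 (mod 2).
  s_2 = 1 + 0 + 1 + 0 + 0 + 1 + 0 + 0 = 3 ≡ 1 (mod 2).
  s_3 = 0 + 0 + 1 + 0 + 1 + 0 + 0 + 0 = 2 ≡ 0 (mod 2).
  s_4 = 0 + 0 + 0 + 0 + 0 + 0 + 1 + 0 = 1 ≡ 1 (mod 2).
s = (0, 1, 0, 1)^T — this equals column 5 of H (binary 0101), so error is at position 5.
Correct: flip bit 5 of r = 000101000100100 to get c = 000111000100100.


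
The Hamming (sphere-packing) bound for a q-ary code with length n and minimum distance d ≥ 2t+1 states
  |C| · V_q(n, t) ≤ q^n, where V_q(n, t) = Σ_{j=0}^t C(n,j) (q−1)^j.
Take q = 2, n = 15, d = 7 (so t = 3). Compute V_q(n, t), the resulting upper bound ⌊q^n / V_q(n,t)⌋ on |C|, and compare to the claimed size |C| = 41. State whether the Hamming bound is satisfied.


V_q(n, t) = 576, q^n = 32768, Hamming bound = 56, |C| = 41 ≤ bound (satisfied).

Step 1: Compute V_q(n, t) = Σ_{j=0}^3 C(n, j) (q−1)^j.
  j = 0: C(15,0)·(1)^0 = 1·1 = 1.
  j = 1: C(15,1)·(1)^1 = 15·1 = 15.
  j = 2: C(15,2)·(1)^2 = 105·1 = 105.
  j = 3: C(15,3)·(1)^3 = 455·1 = 455.
  V_q(n, t) = 1 + 15 + 105 + 455 = 576.
Step 2: q^n = 2^15 = 32768.
Step 3: Hamming bound ⌊q^n / V_q(n,t)⌋ = ⌊32768/576⌋ = 56.
Step 4: Compare |C| = 41 to 56: satisfied.
The claimed |C| lies below the Hamming bound.


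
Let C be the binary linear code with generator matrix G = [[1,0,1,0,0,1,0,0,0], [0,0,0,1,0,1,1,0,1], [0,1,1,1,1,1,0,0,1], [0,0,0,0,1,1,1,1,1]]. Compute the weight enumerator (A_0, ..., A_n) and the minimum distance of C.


Weight distribution: A_0 = 1, A_3 = 2, A_4 = 3, A_5 = 6, A_6 = 4. Minimum distance d = 3.

Enumerate all 2^4 = 16 messages m ∈ F_2^4.
For each, compute codeword c = mG in F_2^9, then tally its weight.
  m = 0000 → c = 000000000, weight = 0.
  m = 1000 → c = 101001000, weight = 3.
  m = 0100 → c = 000101101, weight = 4.
  m = 1100 → c = 101100101, weight = 5.
  m = 0010 → c = 011111001, weight = 6.
  m = 1010 → c = 110110001, weight = 5.
  m = 0110 → c = 011010100, weight = 4.
  m = 1110 → c = 110011100, weight = 5.
  m = 0001 → c = 000011111, weight = 5.
  m = 1001 → c = 101010111, weight = 6.
  m = 0101 → c = 000110010, weight = 3.
  m = 1101 → c = 101111010, weight = 6.
  m = 0011 → c = 011100110, weight = 5.
  m = 1011 → c = 110101110, weight = 6.
  m = 0111 → c = 011001011, weight = 5.
  m = 1111 → c = 110000011, weight = 4.
Tally weights:
  weight 0: 1 codewords.
  weight 3: 2 codewords.
  weight 4: 3 codewords.
  weight 5: 6 codewords.
  weight 6: 4 codewords.
Minimum distance d = smallest w > 0 with A_w > 0 = 3.
Sanity: Σ A_w = 16 = 2^4 = 16 ✓.


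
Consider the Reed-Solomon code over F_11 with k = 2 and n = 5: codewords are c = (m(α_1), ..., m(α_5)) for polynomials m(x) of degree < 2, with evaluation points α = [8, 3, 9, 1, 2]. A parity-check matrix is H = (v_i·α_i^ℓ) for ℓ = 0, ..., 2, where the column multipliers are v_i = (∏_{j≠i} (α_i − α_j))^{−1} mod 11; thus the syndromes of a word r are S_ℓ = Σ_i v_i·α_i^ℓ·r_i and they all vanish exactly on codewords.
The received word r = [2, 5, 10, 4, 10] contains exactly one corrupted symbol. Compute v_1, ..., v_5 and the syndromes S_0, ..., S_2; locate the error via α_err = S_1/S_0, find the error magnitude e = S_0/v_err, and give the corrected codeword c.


S = (4, 3, 5), error at position 3, error magnitude e = 2, c = [2, 5, 8, 4, 10].

Step 1: column multipliers v_i = (∏_{j≠i}(α_i − α_j))^{−1} mod 11.
  i = 1 (α = 8): (8−3)(8−9)(8−1)(8−2) = 5·(−1)·7·6 = −210 ≡ 10, so v_1 = 10^{−1} = 10 (mod 11).
  i = 2 (α = 3): (3−8)(3−9)(3−1)(3−2) = (−5)·(−6)·2·1 = 60 ≡ 5, so v_2 = 5^{−1} = 9 (mod 11).
  i = 3 (α = 9): (9−8)(9−3)(9−1)(9−2) = 1·6·8·7 = 336 ≡ 6, so v_3 = 6^{−1} = 2 (mod 11).
  i = 4 (α = 1): (1−8)(1−3)(1−9)(1−2) = (−7)·(−2)·(−8)·(−1) = 112 ≡ 2, so v_4 = 2^{−1} = 6 (mod 11).
  i = 5 (α = 2): (2−8)(2−3)(2−9)(2−1) = (−6)·(−1)·(−7)·1 = −42 ≡ 2, so v_5 = 2^{−1} = 6 (mod 11).
  v = [10, 9, 2, 6, 6].
Step 2: syndromes of r = [2, 5, 10, 4, 10] (all sums mod 11).
  S_0 = Σ v_i r_i = 10·2 + 9·5 + 2·10 + 6·4 + 6·10 = 169 ≡ 4.
  S_1 = Σ v_i α_i r_i = 10·8·2 + 9·3·5 + 2·9·10 + 6·1·4 + 6·2·10 = 619 ≡ 3.
  α_i^2 mod 11 = [9, 9, 4, 1, 4].
  S_2 = Σ v_i α_i^2 r_i = 10·9·2 + 9·9·5 + 2·4·10 + 6·1·4 + 6·4·10 = 929 ≡ 5.
  S = (4, 3, 5) ≠ 0, so r is not a codeword (an error is present).
Step 3: locate the error. For a single error e at position i, S_ℓ = v_i·e·α_i^ℓ, so α_err = S_1/S_0.
  S_0^{−1} = 4^{−1} = 3 (mod 11), so α_err = 3·3 = 9 ≡ 9 = α_3. Error position i = 3.
  Consistency check: S_2/S_1 = 5·4 = 20 ≡ 9 = α_err ✓ (single-error assumption holds).
Step 4: error magnitude e = S_0/v_3 = S_0·∏_{j≠3}(α_3 − α_j) = 4·6 = 24 ≡ 2 (mod 11).
Step 5: correct position 3: c_3 = r_3 − e = 10 − 2 ≡ 8 (mod 11). Hence c = [2, 5, 8, 4, 10].
  Check: interpolating c through the α_i gives m(x) = 9 + 6·x (degree < 2) with m(α_i) = c_i for every i, so c is indeed a codeword.


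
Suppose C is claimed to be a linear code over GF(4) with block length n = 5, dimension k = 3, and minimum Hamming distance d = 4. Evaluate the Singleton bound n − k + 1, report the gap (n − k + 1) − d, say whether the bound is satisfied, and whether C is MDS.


Singleton RHS = n − k + 1 = 3, slack = -1, bound violated (no such code; not MDS).

Singleton bound: d ≤ n − k + 1.
Here n = 5, k = 3, so n − k + 1 = 3.
Given d = 4, check d ≤ 3: NO.
Slack = (n − k + 1) − d = -1.
The slack is negative: d = 4 exceeds n − k + 1 = 3 by 1, so the Singleton bound is violated and no linear [5, 3, 4]_4 code can exist. In particular it is not MDS (MDS requires d = n − k + 1 exactly).
Description: the claimed parameters are [5, 3, 4]_4; such a code would be impossible (violates the Singleton bound).


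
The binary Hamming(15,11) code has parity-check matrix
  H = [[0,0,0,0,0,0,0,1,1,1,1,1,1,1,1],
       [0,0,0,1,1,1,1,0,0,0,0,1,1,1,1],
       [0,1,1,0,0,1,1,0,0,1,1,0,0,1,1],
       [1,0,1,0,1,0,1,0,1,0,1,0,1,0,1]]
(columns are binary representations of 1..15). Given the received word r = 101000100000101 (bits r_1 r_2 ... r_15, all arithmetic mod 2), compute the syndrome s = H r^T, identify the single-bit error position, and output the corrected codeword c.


s = (0, 1, 1, 1)^T, error position = 7, corrected codeword c = 101000000000101

Compute s = H r^T mod 2 one row at a time:
  s_1 = 0 + 0 + 0 + 0 + 0 + 1 + 0 + 1 = 2 ≡ 0 (mod 2).
  s_2 = 0 + 0 + 0 + 1 + 0 + 1 + 0 + 1 = 3 ≡ 1 (mod 2).
  s_3 = 0 + 1 + 0 + 1 + 0 + 0 + 0 + 1 = 3 ≡ 1 (mod 2).
  s_4 = 1 + 1 + 0 + 1 + 0 + 0 + 1 + 1 = 5 ≡ 1 (mod 2).
s = (0, 1, 1, 1)^T — this equals column 7 of H (binary 0111), so error is at position 7.
Correct: flip bit 7 of r = 101000100000101 to get c = 101000000000101.


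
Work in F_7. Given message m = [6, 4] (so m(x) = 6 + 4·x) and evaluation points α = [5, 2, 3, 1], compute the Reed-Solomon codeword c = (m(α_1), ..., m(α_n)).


c = [5, 0, 4, 3]

Message polynomial: m(x) = 6 + 4·x (mod 7).
For each evaluation point α_i, compute m(α_i) mod 7:
  α_1 = 5: Horner steps 4 → 5, so m(5) = 5.
  α_2 = 2: Horner steps 4 → 0, so m(2) = 0.
  α_3 = 3: Horner steps 4 → 4, so m(3) = 4.
  α_4 = 1: Horner steps 4 → 3, so m(1) = 3.
Codeword c = [5, 0, 4, 3] ∈ F_7^4.


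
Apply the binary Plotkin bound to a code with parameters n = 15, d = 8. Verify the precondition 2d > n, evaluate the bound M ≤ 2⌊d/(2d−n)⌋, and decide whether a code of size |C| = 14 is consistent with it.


Plotkin bound M ≤ 16; given |C| = 14 ≤ bound (satisfied).

Check applicability: 2d = 16, n = 15.
2d − n = 1 > 0, so Plotkin applies.
Compute d/(2d−n) = 8/1 ≈ 8.0000.
⌊d/(2d−n)⌋ = 8.
Plotkin bound: M ≤ 2·8 = 16.
Given |C| = 14, check: satisfied.
This |C| is below the Plotkin bound.


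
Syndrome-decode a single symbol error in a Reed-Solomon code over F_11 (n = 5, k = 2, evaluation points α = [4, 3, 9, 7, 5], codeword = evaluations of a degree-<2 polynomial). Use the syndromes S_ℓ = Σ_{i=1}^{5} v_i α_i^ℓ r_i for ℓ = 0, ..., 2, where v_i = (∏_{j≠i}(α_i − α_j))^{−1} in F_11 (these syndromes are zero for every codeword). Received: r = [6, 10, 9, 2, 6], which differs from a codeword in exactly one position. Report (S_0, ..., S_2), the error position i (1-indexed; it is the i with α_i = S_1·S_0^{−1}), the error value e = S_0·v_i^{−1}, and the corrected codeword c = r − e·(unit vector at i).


S = (6, 2, 8), error at position 1, error magnitude e = 9, c = [8, 10, 9, 2, 6].

Step 1: column multipliers v_i = (∏_{j≠i}(α_i − α_j))^{−1} mod 11.
  i = 1 (α = 4): (4−3)(4−9)(4−7)(4−5) = 1·(−5)·(−3)·(−1) = −15 ≡ 7, so v_1 = 7^{−1} = 8 (mod 11).
  i = 2 (α = 3): (3−4)(3−9)(3−7)(3−5) = (−1)·(−6)·(−4)·(−2) = 48 ≡ 4, so v_2 = 4^{−1} = 3 (mod 11).
  i = 3 (α = 9): (9−4)(9−3)(9−7)(9−5) = 5·6·2·4 = 240 ≡ 9, so v_3 = 9^{−1} = 5 (mod 11).
  i = 4 (α = 7): (7−4)(7−3)(7−9)(7−5) = 3·4·(−2)·2 = −48 ≡ 7, so v_4 = 7^{−1} = 8 (mod 11).
  i = 5 (α = 5): (5−4)(5−3)(5−9)(5−7) = 1·2·(−4)·(−2) = 16 ≡ 5, so v_5 = 5^{−1} = 9 (mod 11).
  v = [8, 3, 5, 8, 9].
Step 2: syndromes of r = [6, 10, 9, 2, 6] (all sums mod 11).
  S_0 = Σ v_i r_i = 8·6 + 3·10 + 5·9 + 8·2 + 9·6 = 193 ≡ 6.
  S_1 = Σ v_i α_i r_i = 8·4·6 + 3·3·10 + 5·9·9 + 8·7·2 + 9·5·6 = 1069 ≡ 2.
  α_i^2 mod 11 = [5, 9, 4, 5, 3].
  S_2 = Σ v_i α_i^2 r_i = 8·5·6 + 3·9·10 + 5·4·9 + 8·5·2 + 9·3·6 = 932 ≡ 8.
  S = (6, 2, 8) ≠ 0, so r is not a codeword (an error is present).
Step 3: locate the error. For a single error e at position i, S_ℓ = v_i·e·α_i^ℓ, so α_err = S_1/S_0.
  S_0^{−1} = 6^{−1} = 2 (mod 11), so α_err = 2·2 = 4 ≡ 4 = α_1. Error position i = 1.
  Consistency check: S_2/S_1 = 8·6 = 48 ≡ 4 = α_err ✓ (single-error assumption holds).
Step 4: error magnitude e = S_0/v_1 = S_0·∏_{j≠1}(α_1 − α_j) = 6·7 = 42 ≡ 9 (mod 11).
Step 5: correct position 1: c_1 = r_1 − e = 6 − 9 ≡ 8 (mod 11). Hence c = [8, 10, 9, 2, 6].
  Check: interpolating c through the α_i gives m(x) = 5 + 9·x (degree < 2) with m(α_i) = c_i for every i, so c is indeed a codeword.


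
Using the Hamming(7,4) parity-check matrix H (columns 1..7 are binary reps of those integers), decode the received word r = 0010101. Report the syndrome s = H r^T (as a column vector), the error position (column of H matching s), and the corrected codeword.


s = (0, 0, 1)^T, error position = 1, corrected codeword c = 1010101

Compute s = H r^T mod 2 one row at a time:
  s_1 = 0 + 1 + 0 + 1 = 2 ≡ 0 (mod 2).
  s_2 = 0 + 1 + 0 + 1 = 2 ≡ 0 (mod 2).
  s_3 = 0 + 1 + 1 + 1 = 3 ≡ 1 (mod 2).
s = (0, 0, 1)^T — this equals column 1 of H (binary 001), so error is at position 1.
Correct: flip bit 1 of r = 0010101 to get c = 1010101.


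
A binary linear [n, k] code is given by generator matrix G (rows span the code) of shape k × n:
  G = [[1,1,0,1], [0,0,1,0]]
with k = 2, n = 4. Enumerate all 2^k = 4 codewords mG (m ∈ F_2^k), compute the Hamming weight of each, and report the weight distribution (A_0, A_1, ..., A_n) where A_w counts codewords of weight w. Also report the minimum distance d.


Weight distribution: A_0 = 1, A_1 = 1, A_3 = 1, A_4 = 1. Minimum distance d = 1.

Enumerate all 2^2 = 4 messages m ∈ F_2^2.
For each, compute codeword c = mG in F_2^4, then tally its weight.
  m = 00 → c = 0000, weight = 0.
  m = 10 → c = 1101, weight = 3.
  m = 01 → c = 0010, weight = 1.
  m = 11 → c = 1111, weight = 4.
Tally weights:
  weight 0: 1 codewords.
  weight 1: 1 codewords.
  weight 3: 1 codewords.
  weight 4: 1 codewords.
Minimum distance d = smallest w > 0 with A_w > 0 = 1.
Sanity: Σ A_w = 4 = 2^2 = 4 ✓.


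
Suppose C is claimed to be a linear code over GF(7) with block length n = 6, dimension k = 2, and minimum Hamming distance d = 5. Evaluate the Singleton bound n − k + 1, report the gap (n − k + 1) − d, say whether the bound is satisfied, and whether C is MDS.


Singleton RHS = n − k + 1 = 5, slack = 0, bound satisfied, MDS.

Singleton bound: d ≤ n − k + 1.
Here n = 6, k = 2, so n − k + 1 = 5.
Given d = 5, check d ≤ 5: YES.
Slack = (n − k + 1) − d = 0.
The code is MDS (slack = 0).
Description: the claimed parameters are [6, 2, 5]_7; such a code would be MDS (meets Singleton bound).


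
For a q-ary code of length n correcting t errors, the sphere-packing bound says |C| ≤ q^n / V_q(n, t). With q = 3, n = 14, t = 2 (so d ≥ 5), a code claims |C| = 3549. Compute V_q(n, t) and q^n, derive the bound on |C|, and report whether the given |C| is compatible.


V_q(n, t) = 393, q^n = 4782969, Hamming bound = 12170, |C| = 3549 ≤ bound (satisfied).

Step 1: Compute V_q(n, t) = Σ_{j=0}^2 C(n, j) (q−1)^j.
  j = 0: C(14,0)·(2)^0 = 1·1 = 1.
  j = 1: C(14,1)·(2)^1 = 14·2 = 28.
  j = 2: C(14,2)·(2)^2 = 91·4 = 364.
  V_q(n, t) = 1 + 28 + 364 = 393.
Step 2: q^n = 3^14 = 4782969.
Step 3: Hamming bound ⌊q^n / V_q(n,t)⌋ = ⌊4782969/393⌋ = 12170.
Step 4: Compare |C| = 3549 to 12170: satisfied.
The claimed |C| lies below the Hamming bound.


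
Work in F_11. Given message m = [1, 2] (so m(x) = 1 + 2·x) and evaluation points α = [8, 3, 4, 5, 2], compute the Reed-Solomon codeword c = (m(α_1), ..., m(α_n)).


c = [6, 7, 9, 0, 5]

Message polynomial: m(x) = 1 + 2·x (mod 11).
For each evaluation point α_i, compute m(α_i) mod 11:
  α_1 = 8: Horner steps 2 → 6, so m(8) = 6.
  α_2 = 3: Horner steps 2 → 7, so m(3) = 7.
  α_3 = 4: Horner steps 2 → 9, so m(4) = 9.
  α_4 = 5: Horner steps 2 → 0, so m(5) = 0.
  α_5 = 2: Horner steps 2 → 5, so m(2) = 5.
Codeword c = [6, 7, 9, 0, 5] ∈ F_11^5.


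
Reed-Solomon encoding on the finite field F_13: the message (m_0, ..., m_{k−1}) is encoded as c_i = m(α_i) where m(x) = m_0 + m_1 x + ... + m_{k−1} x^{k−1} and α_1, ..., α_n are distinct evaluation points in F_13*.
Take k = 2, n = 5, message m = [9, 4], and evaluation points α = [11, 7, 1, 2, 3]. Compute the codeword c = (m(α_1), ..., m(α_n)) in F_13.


c = [1, 11, 0, 4, 8]

Message polynomial: m(x) = 9 + 4·x (mod 13).
For each evaluation point α_i, compute m(α_i) mod 13:
  α_1 = 11: Horner steps 4 → 1, so m(11) = 1.
  α_2 = 7: Horner steps 4 → 11, so m(7) = 11.
  α_3 = 1: Horner steps 4 → 0, so m(1) = 0.
  α_4 = 2: Horner steps 4 → 4, so m(2) = 4.
  α_5 = 3: Horner steps 4 → 8, so m(3) = 8.
Codeword c = [1, 11, 0, 4, 8] ∈ F_13^5.


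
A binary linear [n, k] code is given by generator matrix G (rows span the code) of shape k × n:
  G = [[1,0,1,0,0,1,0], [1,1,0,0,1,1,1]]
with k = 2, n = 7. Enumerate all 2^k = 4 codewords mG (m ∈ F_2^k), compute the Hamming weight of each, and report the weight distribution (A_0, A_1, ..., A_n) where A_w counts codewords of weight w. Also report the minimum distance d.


Weight distribution: A_0 = 1, A_3 = 1, A_4 = 1, A_5 = 1. Minimum distance d = 3.

Enumerate all 2^2 = 4 messages m ∈ F_2^2.
For each, compute codeword c = mG in F_2^7, then tally its weight.
  m = 00 → c = 0000000, weight = 0.
  m = 10 → c = 1010010, weight = 3.
  m = 01 → c = 1100111, weight = 5.
  m = 11 → c = 0110101, weight = 4.
Tally weights:
  weight 0: 1 codewords.
  weight 3: 1 codewords.
  weight 4: 1 codewords.
  weight 5: 1 codewords.
Minimum distance d = smallest w > 0 with A_w > 0 = 3.
Sanity: Σ A_w = 4 = 2^2 = 4 ✓.


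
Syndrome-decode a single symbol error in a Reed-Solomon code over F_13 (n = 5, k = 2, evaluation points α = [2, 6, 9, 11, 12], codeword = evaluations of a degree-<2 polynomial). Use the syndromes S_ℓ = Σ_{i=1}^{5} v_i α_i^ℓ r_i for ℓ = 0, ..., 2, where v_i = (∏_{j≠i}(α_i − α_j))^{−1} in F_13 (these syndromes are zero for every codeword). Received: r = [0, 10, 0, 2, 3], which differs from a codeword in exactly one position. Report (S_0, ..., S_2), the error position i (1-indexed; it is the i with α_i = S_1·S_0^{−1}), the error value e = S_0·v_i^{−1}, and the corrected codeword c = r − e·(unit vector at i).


S = (3, 6, 12), error at position 1, error magnitude e = 7, c = [6, 10, 0, 2, 3].

Step 1: column multipliers v_i = (∏_{j≠i}(α_i − α_j))^{−1} mod 13.
  i = 1 (α = 2): (2−6)(2−9)(2−11)(2−12) = (−4)·(−7)·(−9)·(−10) = 2520 ≡ 11, so v_1 = 11^{−1} = 6 (mod 13).
  i = 2 (α = 6): (6−2)(6−9)(6−11)(6−12) = 4·(−3)·(−5)·(−6) = −360 ≡ 4, so v_2 = 4^{−1} = 10 (mod 13).
  i = 3 (α = 9): (9−2)(9−6)(9−11)(9−12) = 7·3·(−2)·(−3) = 126 ≡ 9, so v_3 = 9^{−1} = 3 (mod 13).
  i = 4 (α = 11): (11−2)(11−6)(11−9)(11−12) = 9·5·2·(−1) = −90 ≡ 1, so v_4 = 1^{−1} = 1 (mod 13).
  i = 5 (α = 12): (12−2)(12−6)(12−9)(12−11) = 10·6·3·1 = 180 ≡ 11, so v_5 = 11^{−1} = 6 (mod 13).
  v = [6, 10, 3, 1, 6].
Step 2: syndromes of r = [0, 10, 0, 2, 3] (all sums mod 13).
  S_0 = Σ v_i r_i = 6·0 + 10·10 + 3·0 + 1·2 + 6·3 = 120 ≡ 3.
  S_1 = Σ v_i α_i r_i = 6·2·0 + 10·6·10 + 3·9·0 + 1·11·2 + 6·12·3 = 838 ≡ 6.
  α_i^2 mod 13 = [4, 10, 3, 4, 1].
  S_2 = Σ v_i α_i^2 r_i = 6·4·0 + 10·10·10 + 3·3·0 + 1·4·2 + 6·1·3 = 1026 ≡ 12.
  S = (3, 6, 12) ≠ 0, so r is not a codeword (an error is present).
Step 3: locate the error. For a single error e at position i, S_ℓ = v_i·e·α_i^ℓ, so α_err = S_1/S_0.
  S_0^{−1} = 3^{−1} = 9 (mod 13), so α_err = 6·9 = 54 ≡ 2 = α_1. Error position i = 1.
  Consistency check: S_2/S_1 = 12·11 = 132 ≡ 2 = α_err ✓ (single-error assumption holds).
Step 4: error magnitude e = S_0/v_1 = S_0·∏_{j≠1}(α_1 − α_j) = 3·11 = 33 ≡ 7 (mod 13).
Step 5: correct position 1: c_1 = r_1 − e = 0 − 7 ≡ 6 (mod 13). Hence c = [6, 10, 0, 2, 3].
  Check: interpolating c through the α_i gives m(x) = 4 + 1·x (degree < 2) with m(α_i) = c_i for every i, so c is indeed a codeword.


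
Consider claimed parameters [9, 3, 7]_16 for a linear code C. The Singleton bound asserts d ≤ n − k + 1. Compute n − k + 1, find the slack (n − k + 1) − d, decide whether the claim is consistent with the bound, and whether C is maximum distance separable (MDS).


Singleton RHS = n − k + 1 = 7, slack = 0, bound satisfied, MDS.

Singleton bound: d ≤ n − k + 1.
Here n = 9, k = 3, so n − k + 1 = 7.
Given d = 7, check d ≤ 7: YES.
Slack = (n − k + 1) − d = 0.
The code is MDS (slack = 0).
Description: the claimed parameters are [9, 3, 7]_16; such a code would be MDS (meets Singleton bound).


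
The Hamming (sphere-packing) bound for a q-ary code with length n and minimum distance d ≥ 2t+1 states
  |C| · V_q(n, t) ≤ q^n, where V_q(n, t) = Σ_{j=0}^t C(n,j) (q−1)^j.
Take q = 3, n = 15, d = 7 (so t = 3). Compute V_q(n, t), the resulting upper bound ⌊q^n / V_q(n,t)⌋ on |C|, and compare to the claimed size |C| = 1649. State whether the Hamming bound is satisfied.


V_q(n, t) = 4091, q^n = 14348907, Hamming bound = 3507, |C| = 1649 ≤ bound (satisfied).

Step 1: Compute V_q(n, t) = Σ_{j=0}^3 C(n, j) (q−1)^j.
  j = 0: C(15,0)·(2)^0 = 1·1 = 1.
  j = 1: C(15,1)·(2)^1 = 15·2 = 30.
  j = 2: C(15,2)·(2)^2 = 105·4 = 420.
  j = 3: C(15,3)·(2)^3 = 455·8 = 3640.
  V_q(n, t) = 1 + 30 + 420 + 3640 = 4091.
Step 2: q^n = 3^15 = 14348907.
Step 3: Hamming bound ⌊q^n / V_q(n,t)⌋ = ⌊14348907/4091⌋ = 3507.
Step 4: Compare |C| = 1649 to 3507: satisfied.
The claimed |C| lies below the Hamming bound.
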